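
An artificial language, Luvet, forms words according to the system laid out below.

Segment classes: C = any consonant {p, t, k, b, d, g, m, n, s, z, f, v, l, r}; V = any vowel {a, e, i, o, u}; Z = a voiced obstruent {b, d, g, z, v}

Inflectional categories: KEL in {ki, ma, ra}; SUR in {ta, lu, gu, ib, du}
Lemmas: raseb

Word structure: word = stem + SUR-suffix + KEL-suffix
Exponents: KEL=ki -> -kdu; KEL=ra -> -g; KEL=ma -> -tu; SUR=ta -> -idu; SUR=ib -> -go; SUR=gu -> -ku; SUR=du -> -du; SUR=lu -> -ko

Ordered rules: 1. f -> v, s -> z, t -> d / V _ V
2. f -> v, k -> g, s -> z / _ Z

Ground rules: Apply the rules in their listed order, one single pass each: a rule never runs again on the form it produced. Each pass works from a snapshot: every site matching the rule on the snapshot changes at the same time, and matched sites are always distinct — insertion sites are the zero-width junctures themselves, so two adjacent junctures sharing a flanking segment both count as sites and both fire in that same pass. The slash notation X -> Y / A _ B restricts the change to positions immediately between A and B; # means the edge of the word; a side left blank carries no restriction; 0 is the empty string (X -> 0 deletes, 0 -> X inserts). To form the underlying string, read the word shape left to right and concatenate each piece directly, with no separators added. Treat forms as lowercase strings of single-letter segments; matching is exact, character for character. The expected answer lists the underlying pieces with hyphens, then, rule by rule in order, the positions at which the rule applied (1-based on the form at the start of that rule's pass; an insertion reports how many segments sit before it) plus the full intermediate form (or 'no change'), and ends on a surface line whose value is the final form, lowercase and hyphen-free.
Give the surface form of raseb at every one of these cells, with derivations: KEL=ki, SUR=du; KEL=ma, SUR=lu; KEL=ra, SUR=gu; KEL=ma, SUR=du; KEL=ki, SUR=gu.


cell KEL=ki, SUR=du:
underlying: raseb-du-kdu
1. f -> v, s -> z, t -> d / V _ V: fires at position(s) 3: razebdukdu
2. f -> v, k -> g, s -> z / _ Z: fires at position(s) 8: razebdugdu
surface: razebdugdu

cell KEL=ma, SUR=lu:
underlying: raseb-ko-tu
1. f -> v, s -> z, t -> d / V _ V: fires at position(s) 3, 8: razebkodu
2. f -> v, k -> g, s -> z / _ Z: no change
surface: razebkodu

cell KEL=ra, SUR=gu:
underlying: raseb-ku-g
1. f -> v, s -> z, t -> d / V _ V: fires at position(s) 3: razebkug
2. f -> v, k -> g, s -> z / _ Z: no change
surface: razebkug

cell KEL=ma, SUR=du:
underlying: raseb-du-tu
1. f -> v, s -> z, t -> d / V _ V: fires at position(s) 3, 8: razebdudu
2. f -> v, k -> g, s -> z / _ Z: no change
surface: razebdudu

cell KEL=ki, SUR=gu:
underlying: raseb-ku-kdu
1. f -> v, s -> z, t -> d / V _ V: fires at position(s) 3: razebkukdu
2. f -> v, k -> g, s -> z / _ Z: fires at position(s) 8: razebkugdu
surface: razebkugdu


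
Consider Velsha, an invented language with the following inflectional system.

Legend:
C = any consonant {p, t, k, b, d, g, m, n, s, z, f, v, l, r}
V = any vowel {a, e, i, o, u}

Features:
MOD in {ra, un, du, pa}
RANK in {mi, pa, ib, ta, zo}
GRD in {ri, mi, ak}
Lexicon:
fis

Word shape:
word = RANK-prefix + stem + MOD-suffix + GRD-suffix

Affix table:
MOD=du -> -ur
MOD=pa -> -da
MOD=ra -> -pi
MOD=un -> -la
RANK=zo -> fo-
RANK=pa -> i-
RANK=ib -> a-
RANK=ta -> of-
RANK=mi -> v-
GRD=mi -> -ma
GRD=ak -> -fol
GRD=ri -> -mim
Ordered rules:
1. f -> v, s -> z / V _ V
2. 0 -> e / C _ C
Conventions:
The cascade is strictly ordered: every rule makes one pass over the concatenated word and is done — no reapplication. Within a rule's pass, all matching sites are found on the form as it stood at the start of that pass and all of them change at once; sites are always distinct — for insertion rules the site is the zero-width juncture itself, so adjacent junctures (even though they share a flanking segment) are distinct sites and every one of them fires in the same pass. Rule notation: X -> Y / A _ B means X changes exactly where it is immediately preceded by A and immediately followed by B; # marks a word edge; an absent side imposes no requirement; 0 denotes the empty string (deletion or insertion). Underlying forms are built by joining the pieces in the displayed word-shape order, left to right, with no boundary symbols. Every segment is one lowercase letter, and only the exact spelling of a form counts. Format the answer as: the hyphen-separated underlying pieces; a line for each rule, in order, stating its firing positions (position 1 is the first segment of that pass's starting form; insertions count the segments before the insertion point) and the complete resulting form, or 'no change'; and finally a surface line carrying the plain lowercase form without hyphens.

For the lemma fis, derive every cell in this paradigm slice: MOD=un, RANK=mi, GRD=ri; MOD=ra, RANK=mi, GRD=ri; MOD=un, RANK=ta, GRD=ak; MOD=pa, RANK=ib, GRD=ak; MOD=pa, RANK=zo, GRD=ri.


cell MOD=un, RANK=mi, GRD=ri:
underlying: v-fis-la-mim
1. f -> v, s -> z / V _ V: no change
2. 0 -> e / C _ C: inserts after position(s) 1, 4: vefiselamim
surface: vefiselamim

cell MOD=ra, RANK=mi, GRD=ri:
underlying: v-fis-pi-mim
1. f -> v, s -> z / V _ V: no change
2. 0 -> e / C _ C: inserts after position(s) 1, 4: vefisepimim
surface: vefisepimim

cell MOD=un, RANK=ta, GRD=ak:
underlying: of-fis-la-fol
1. f -> v, s -> z / V _ V: fires at position(s) 8: offislavol
2. 0 -> e / C _ C: inserts after position(s) 2, 5: ofefiselavol
surface: ofefiselavol

cell MOD=pa, RANK=ib, GRD=ak:
underlying: a-fis-da-fol
1. f -> v, s -> z / V _ V: fires at position(s) 2, 7: avisdavol
2. 0 -> e / C _ C: inserts after position(s) 4: avisedavol
surface: avisedavol

cell MOD=pa, RANK=zo, GRD=ri:
underlying: fo-fis-da-mim
1. f -> v, s -> z / V _ V: fires at position(s) 3: fovisdamim
2. 0 -> e / C _ C: inserts after position(s) 5: fovisedamim
surface: fovisedamim


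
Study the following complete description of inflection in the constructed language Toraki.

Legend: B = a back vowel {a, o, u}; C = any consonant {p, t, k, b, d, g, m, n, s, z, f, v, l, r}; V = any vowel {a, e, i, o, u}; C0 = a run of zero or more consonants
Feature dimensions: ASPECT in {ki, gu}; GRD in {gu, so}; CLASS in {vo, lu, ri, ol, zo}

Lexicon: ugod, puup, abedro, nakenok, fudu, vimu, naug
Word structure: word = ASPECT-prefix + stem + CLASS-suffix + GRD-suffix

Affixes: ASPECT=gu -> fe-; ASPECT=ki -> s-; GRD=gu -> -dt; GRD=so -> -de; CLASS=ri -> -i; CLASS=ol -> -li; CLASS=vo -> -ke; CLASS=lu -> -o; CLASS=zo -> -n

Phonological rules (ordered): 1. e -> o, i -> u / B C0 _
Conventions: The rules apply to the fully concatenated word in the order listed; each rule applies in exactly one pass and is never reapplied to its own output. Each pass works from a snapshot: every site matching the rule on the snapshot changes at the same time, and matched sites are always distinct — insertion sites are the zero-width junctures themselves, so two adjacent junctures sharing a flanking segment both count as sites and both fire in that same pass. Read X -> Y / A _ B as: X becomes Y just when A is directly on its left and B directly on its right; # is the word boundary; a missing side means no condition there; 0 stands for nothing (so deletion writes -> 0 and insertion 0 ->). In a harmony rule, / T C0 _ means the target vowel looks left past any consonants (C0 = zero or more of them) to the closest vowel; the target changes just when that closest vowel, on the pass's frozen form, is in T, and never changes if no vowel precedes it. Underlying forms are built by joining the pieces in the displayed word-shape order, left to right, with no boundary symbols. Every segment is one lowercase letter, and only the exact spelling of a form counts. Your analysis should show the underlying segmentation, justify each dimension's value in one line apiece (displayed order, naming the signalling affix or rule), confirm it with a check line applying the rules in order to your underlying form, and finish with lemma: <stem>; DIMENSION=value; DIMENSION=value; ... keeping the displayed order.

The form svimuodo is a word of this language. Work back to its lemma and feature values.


underlying: s-vimu-o-de
ASPECT=ki - signalled by the affix s-
GRD=so - signalled by the affix -de
CLASS=lu - signalled by the affix -o
check: svimuode -> svimuodo
lemma: vimu; ASPECT=ki; GRD=so; CLASS=lu


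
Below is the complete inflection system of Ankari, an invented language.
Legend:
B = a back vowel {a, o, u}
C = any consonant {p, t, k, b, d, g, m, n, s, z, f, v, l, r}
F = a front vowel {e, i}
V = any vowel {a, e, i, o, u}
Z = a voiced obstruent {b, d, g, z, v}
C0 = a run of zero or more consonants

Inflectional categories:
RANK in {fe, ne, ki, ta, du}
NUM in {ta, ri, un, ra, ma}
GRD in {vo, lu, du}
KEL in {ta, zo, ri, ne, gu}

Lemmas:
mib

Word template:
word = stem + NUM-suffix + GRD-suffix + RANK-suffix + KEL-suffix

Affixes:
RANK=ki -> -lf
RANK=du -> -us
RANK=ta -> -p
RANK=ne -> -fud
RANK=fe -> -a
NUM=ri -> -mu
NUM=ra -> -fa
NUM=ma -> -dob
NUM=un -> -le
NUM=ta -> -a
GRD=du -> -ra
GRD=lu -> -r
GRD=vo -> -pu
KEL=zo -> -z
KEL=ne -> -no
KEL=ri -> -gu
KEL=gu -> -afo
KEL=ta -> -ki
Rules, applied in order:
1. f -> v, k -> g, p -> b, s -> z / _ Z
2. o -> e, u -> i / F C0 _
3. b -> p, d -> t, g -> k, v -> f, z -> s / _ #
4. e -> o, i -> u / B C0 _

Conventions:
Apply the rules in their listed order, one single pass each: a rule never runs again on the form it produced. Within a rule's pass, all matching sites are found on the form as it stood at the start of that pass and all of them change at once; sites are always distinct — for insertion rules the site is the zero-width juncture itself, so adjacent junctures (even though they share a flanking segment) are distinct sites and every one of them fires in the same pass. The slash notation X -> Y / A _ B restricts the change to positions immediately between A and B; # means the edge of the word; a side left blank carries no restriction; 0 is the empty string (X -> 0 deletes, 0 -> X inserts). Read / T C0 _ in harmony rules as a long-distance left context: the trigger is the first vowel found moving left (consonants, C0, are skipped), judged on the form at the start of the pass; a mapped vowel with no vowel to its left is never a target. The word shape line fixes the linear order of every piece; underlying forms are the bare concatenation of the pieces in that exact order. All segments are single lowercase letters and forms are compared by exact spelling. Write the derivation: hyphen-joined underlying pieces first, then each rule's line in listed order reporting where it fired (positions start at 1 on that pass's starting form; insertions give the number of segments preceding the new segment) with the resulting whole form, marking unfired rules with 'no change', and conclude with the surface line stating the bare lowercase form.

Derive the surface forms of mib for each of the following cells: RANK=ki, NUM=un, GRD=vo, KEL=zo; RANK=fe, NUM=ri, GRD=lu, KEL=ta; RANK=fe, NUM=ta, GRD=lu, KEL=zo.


cell RANK=ki, NUM=un, GRD=vo, KEL=zo:
underlying: mib-le-pu-lf-z
1. f -> v, k -> g, p -> b, s -> z / _ Z: fires at position(s) 9: miblepulvz
2. o -> e, u -> i / F C0 _: fires at position(s) 7: miblepilvz
3. b -> p, d -> t, g -> k, v -> f, z -> s / _ #: fires at position(s) 10: miblepilvs
4. e -> o, i -> u / B C0 _: no change
surface: miblepilvs

cell RANK=fe, NUM=ri, GRD=lu, KEL=ta:
underlying: mib-mu-r-a-ki
1. f -> v, k -> g, p -> b, s -> z / _ Z: no change
2. o -> e, u -> i / F C0 _: fires at position(s) 5: mibmiraki
3. b -> p, d -> t, g -> k, v -> f, z -> s / _ #: no change
4. e -> o, i -> u / B C0 _: fires at position(s) 9: mibmiraku
surface: mibmiraku

cell RANK=fe, NUM=ta, GRD=lu, KEL=zo:
underlying: mib-a-r-a-z
1. f -> v, k -> g, p -> b, s -> z / _ Z: no change
2. o -> e, u -> i / F C0 _: no change
3. b -> p, d -> t, g -> k, v -> f, z -> s / _ #: fires at position(s) 7: mibaras
4. e -> o, i -> u / B C0 _: no change
surface: mibaras


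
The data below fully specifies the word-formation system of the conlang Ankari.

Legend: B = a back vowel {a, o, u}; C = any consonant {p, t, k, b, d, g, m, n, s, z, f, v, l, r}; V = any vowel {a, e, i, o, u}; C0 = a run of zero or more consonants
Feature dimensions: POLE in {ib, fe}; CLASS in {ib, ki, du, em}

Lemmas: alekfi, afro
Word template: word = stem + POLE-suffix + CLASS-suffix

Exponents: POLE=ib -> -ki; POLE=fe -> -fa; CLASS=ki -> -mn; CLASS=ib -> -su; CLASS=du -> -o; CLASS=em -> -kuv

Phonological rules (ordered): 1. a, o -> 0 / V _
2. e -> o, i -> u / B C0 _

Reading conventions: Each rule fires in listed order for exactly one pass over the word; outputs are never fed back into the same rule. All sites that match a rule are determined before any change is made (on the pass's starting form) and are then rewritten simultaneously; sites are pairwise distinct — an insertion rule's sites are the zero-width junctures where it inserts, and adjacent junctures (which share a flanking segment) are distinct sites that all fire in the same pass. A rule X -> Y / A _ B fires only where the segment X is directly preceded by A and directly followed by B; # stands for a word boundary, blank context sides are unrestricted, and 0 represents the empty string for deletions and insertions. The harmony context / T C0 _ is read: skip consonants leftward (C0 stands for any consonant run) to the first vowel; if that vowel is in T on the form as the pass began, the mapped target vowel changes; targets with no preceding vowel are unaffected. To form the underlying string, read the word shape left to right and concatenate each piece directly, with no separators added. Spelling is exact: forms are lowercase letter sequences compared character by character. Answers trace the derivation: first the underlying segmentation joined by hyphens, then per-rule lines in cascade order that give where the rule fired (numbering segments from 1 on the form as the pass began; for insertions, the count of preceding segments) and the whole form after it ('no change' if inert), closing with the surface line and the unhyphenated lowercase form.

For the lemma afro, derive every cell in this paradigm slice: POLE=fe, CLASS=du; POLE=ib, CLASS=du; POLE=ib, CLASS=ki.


cell POLE=fe, CLASS=du:
underlying: afro-fa-o
1. a, o -> 0 / V _: fires at position(s) 7: afrofa
2. e -> o, i -> u / B C0 _: no change
surface: afrofa

cell POLE=ib, CLASS=du:
underlying: afro-ki-o
1. a, o -> 0 / V _: fires at position(s) 7: afroki
2. e -> o, i -> u / B C0 _: fires at position(s) 6: afroku
surface: afroku

cell POLE=ib, CLASS=ki:
underlying: afro-ki-mn
1. a, o -> 0 / V _: no change
2. e -> o, i -> u / B C0 _: fires at position(s) 6: afrokumn
surface: afrokumn


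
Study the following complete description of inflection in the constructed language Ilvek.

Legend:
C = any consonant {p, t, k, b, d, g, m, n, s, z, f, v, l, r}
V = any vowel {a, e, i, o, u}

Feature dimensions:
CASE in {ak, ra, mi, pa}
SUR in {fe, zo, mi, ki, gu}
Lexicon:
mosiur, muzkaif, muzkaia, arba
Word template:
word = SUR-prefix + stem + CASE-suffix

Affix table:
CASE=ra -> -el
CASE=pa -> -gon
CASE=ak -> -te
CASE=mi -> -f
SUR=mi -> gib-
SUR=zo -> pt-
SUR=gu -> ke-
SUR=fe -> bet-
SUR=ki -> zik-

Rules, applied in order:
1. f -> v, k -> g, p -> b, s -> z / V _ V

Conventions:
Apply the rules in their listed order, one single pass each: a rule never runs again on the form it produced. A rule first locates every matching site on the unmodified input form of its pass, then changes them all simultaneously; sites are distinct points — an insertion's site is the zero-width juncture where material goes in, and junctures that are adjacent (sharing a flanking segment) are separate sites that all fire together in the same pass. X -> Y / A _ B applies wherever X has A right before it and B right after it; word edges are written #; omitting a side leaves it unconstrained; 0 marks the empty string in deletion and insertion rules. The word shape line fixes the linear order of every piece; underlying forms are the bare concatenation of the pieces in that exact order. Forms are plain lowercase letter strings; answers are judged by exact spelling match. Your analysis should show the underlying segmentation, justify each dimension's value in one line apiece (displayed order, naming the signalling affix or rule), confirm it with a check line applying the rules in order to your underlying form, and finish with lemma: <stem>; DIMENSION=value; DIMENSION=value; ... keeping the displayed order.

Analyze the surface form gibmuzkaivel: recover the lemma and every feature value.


underlying: gib-muzkaif-el
CASE=ra - signalled by the affix -el
SUR=mi - signalled by the affix gib-
check: gibmuzkaifel -> gibmuzkaivel
lemma: muzkaif; CASE=ra; SUR=mi


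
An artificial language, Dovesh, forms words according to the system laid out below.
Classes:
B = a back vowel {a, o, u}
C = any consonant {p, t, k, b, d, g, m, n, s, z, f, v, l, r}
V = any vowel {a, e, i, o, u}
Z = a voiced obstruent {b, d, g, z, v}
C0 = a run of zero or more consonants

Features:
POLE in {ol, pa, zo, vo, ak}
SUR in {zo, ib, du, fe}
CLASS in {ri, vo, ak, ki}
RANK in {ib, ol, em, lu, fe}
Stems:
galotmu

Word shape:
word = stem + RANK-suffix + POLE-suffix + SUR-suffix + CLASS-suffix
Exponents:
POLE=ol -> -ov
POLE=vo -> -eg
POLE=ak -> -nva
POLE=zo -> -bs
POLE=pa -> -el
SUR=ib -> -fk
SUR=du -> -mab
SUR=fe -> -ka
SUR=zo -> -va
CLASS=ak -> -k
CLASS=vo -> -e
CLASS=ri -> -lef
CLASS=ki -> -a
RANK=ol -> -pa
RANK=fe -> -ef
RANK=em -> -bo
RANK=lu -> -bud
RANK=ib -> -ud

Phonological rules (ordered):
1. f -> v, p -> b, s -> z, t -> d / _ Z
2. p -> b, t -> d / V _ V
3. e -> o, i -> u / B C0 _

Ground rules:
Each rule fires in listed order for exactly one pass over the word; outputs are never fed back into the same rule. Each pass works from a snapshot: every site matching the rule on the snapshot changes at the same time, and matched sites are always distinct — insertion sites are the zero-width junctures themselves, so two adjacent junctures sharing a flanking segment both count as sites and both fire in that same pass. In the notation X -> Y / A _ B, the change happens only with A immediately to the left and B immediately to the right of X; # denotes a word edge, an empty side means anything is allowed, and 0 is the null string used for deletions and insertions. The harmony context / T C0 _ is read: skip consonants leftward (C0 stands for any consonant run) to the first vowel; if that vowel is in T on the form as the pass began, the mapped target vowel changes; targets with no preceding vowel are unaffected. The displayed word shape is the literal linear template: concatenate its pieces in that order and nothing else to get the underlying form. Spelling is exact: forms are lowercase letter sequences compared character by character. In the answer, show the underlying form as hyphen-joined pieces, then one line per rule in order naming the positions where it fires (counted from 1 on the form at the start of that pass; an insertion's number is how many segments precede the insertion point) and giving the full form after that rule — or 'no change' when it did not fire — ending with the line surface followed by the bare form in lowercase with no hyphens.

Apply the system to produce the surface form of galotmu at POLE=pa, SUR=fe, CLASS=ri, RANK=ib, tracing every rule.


underlying: galotmu-ud-el-ka-lef
1. f -> v, p -> b, s -> z, t -> d / _ Z: no change
2. p -> b, t -> d / V _ V: no change
3. e -> o, i -> u / B C0 _: fires at position(s) 10, 15: galotmuudolkalof
surface: galotmuudolkalof


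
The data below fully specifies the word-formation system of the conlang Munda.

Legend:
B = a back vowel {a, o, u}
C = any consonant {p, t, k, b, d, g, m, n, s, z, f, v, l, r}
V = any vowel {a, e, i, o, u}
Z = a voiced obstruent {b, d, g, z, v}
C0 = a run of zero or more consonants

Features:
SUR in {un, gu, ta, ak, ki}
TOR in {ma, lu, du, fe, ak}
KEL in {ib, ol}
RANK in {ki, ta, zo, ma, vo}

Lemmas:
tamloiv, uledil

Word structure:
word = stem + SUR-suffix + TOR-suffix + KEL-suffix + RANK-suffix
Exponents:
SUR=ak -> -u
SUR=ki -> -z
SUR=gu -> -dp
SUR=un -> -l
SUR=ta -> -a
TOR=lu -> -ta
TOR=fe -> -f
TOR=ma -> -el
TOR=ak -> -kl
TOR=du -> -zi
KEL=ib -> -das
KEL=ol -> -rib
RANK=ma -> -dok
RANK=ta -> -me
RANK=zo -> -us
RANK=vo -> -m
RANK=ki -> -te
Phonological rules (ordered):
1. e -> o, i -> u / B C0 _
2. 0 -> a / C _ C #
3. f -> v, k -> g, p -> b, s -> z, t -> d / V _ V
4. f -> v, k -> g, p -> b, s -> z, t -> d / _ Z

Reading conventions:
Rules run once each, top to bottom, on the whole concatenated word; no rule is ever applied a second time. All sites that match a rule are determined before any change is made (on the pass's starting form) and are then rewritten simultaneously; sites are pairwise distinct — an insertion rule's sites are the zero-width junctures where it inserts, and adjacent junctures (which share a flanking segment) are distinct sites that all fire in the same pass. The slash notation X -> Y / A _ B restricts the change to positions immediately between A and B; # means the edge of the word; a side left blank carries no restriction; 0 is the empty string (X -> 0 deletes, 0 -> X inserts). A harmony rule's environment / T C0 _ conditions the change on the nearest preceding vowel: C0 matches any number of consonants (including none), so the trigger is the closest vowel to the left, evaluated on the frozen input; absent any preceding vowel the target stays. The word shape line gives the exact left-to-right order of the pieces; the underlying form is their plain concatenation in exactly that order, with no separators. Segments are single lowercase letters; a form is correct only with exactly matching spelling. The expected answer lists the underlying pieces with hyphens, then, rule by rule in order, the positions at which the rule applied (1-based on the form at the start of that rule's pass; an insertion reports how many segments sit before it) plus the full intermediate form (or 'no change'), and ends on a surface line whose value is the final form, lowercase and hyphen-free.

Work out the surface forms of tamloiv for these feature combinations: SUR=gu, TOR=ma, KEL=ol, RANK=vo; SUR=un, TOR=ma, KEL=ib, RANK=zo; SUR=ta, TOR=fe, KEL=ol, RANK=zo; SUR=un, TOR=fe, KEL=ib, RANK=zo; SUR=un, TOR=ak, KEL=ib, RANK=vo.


cell SUR=gu, TOR=ma, KEL=ol, RANK=vo:
underlying: tamloiv-dp-el-rib-m
1. e -> o, i -> u / B C0 _: fires at position(s) 6: tamlouvdpelribm
2. 0 -> a / C _ C #: inserts after position(s) 14: tamlouvdpelribam
3. f -> v, k -> g, p -> b, s -> z, t -> d / V _ V: no change
4. f -> v, k -> g, p -> b, s -> z, t -> d / _ Z: no change
surface: tamlouvdpelribam

cell SUR=un, TOR=ma, KEL=ib, RANK=zo:
underlying: tamloiv-l-el-das-us
1. e -> o, i -> u / B C0 _: fires at position(s) 6: tamlouvleldasus
2. 0 -> a / C _ C #: no change
3. f -> v, k -> g, p -> b, s -> z, t -> d / V _ V: fires at position(s) 13: tamlouvleldazus
4. f -> v, k -> g, p -> b, s -> z, t -> d / _ Z: no change
surface: tamlouvleldazus

cell SUR=ta, TOR=fe, KEL=ol, RANK=zo:
underlying: tamloiv-a-f-rib-us
1. e -> o, i -> u / B C0 _: fires at position(s) 6, 11: tamlouvafrubus
2. 0 -> a / C _ C #: no change
3. f -> v, k -> g, p -> b, s -> z, t -> d / V _ V: no change
4. f -> v, k -> g, p -> b, s -> z, t -> d / _ Z: no change
surface: tamlouvafrubus

cell SUR=un, TOR=fe, KEL=ib, RANK=zo:
underlying: tamloiv-l-f-das-us
1. e -> o, i -> u / B C0 _: fires at position(s) 6: tamlouvlfdasus
2. 0 -> a / C _ C #: no change
3. f -> v, k -> g, p -> b, s -> z, t -> d / V _ V: fires at position(s) 12: tamlouvlfdazus
4. f -> v, k -> g, p -> b, s -> z, t -> d / _ Z: fires at position(s) 9: tamlouvlvdazus
surface: tamlouvlvdazus

cell SUR=un, TOR=ak, KEL=ib, RANK=vo:
underlying: tamloiv-l-kl-das-m
1. e -> o, i -> u / B C0 _: fires at position(s) 6: tamlouvlkldasm
2. 0 -> a / C _ C #: inserts after position(s) 13: tamlouvlkldasam
3. f -> v, k -> g, p -> b, s -> z, t -> d / V _ V: fires at position(s) 13: tamlouvlkldazam
4. f -> v, k -> g, p -> b, s -> z, t -> d / _ Z: no change
surface: tamlouvlkldazam


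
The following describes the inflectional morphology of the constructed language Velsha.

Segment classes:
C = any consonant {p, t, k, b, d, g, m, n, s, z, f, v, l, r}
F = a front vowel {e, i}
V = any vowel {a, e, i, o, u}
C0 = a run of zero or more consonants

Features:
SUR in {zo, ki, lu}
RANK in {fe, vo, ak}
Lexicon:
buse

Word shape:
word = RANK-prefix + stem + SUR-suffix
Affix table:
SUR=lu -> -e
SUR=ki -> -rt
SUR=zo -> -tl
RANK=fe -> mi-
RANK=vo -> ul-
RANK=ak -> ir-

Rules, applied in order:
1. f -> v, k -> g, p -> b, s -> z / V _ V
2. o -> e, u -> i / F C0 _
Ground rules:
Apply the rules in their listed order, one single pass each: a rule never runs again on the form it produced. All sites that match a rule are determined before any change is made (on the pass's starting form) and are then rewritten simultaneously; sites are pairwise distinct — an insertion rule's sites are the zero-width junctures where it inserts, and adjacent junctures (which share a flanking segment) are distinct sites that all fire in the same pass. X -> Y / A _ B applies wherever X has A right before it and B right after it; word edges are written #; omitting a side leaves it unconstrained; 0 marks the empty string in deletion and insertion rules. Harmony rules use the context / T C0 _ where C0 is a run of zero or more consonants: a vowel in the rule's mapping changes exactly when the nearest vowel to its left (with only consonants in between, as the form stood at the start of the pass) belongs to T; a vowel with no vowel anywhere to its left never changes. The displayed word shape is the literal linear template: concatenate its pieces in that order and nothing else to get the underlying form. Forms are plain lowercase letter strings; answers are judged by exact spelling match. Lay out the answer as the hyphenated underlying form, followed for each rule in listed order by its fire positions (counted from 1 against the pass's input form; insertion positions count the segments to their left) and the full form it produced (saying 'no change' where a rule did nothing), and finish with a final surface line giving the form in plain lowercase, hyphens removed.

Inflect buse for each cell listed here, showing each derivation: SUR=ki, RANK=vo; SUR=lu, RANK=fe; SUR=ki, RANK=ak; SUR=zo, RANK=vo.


cell SUR=ki, RANK=vo:
underlying: ul-buse-rt
1. f -> v, k -> g, p -> b, s -> z / V _ V: fires at position(s) 5: ulbuzert
2. o -> e, u -> i / F C0 _: no change
surface: ulbuzert

cell SUR=lu, RANK=fe:
underlying: mi-buse-e
1. f -> v, k -> g, p -> b, s -> z / V _ V: fires at position(s) 5: mibuzee
2. o -> e, u -> i / F C0 _: fires at position(s) 4: mibizee
surface: mibizee

cell SUR=ki, RANK=ak:
underlying: ir-buse-rt
1. f -> v, k -> g, p -> b, s -> z / V _ V: fires at position(s) 5: irbuzert
2. o -> e, u -> i / F C0 _: fires at position(s) 4: irbizert
surface: irbizert

cell SUR=zo, RANK=vo:
underlying: ul-buse-tl
1. f -> v, k -> g, p -> b, s -> z / V _ V: fires at position(s) 5: ulbuzetl
2. o -> e, u -> i / F C0 _: no change
surface: ulbuzetl


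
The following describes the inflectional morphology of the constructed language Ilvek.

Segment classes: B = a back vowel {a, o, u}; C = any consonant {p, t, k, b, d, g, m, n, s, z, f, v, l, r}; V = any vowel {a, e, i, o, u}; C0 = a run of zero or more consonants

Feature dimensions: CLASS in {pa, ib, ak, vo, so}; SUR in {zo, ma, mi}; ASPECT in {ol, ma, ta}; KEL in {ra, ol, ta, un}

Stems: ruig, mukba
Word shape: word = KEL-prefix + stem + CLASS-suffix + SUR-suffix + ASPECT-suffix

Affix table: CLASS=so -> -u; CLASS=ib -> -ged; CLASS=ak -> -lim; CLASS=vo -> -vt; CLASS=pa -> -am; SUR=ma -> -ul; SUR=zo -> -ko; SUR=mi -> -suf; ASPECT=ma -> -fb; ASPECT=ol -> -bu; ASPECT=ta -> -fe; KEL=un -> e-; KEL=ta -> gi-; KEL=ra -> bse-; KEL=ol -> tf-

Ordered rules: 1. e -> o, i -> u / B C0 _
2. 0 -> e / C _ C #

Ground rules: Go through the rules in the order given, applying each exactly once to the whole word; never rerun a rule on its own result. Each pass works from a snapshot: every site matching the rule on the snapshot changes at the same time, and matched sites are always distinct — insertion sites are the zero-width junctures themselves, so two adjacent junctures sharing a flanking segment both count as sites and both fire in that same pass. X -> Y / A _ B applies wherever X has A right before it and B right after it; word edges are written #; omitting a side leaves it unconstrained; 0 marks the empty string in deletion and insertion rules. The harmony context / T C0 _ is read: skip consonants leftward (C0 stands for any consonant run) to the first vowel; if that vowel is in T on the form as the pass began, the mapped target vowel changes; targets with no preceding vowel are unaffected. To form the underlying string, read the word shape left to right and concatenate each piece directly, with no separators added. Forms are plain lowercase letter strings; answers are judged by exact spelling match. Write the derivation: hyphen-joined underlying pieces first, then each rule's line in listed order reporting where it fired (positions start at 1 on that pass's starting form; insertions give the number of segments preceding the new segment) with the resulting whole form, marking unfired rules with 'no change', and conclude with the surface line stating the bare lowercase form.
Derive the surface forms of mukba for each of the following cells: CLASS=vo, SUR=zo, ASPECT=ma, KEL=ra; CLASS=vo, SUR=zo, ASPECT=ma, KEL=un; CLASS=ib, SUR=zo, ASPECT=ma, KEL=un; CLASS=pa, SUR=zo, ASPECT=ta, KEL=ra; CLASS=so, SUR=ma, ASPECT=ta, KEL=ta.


cell CLASS=vo, SUR=zo, ASPECT=ma, KEL=ra:
underlying: bse-mukba-vt-ko-fb
1. e -> o, i -> u / B C0 _: no change
2. 0 -> e / C _ C #: inserts after position(s) 13: bsemukbavtkofeb
surface: bsemukbavtkofeb

cell CLASS=vo, SUR=zo, ASPECT=ma, KEL=un:
underlying: e-mukba-vt-ko-fb
1. e -> o, i -> u / B C0 _: no change
2. 0 -> e / C _ C #: inserts after position(s) 11: emukbavtkofeb
surface: emukbavtkofeb

cell CLASS=ib, SUR=zo, ASPECT=ma, KEL=un:
underlying: e-mukba-ged-ko-fb
1. e -> o, i -> u / B C0 _: fires at position(s) 8: emukbagodkofb
2. 0 -> e / C _ C #: inserts after position(s) 12: emukbagodkofeb
surface: emukbagodkofeb

cell CLASS=pa, SUR=zo, ASPECT=ta, KEL=ra:
underlying: bse-mukba-am-ko-fe
1. e -> o, i -> u / B C0 _: fires at position(s) 14: bsemukbaamkofo
2. 0 -> e / C _ C #: no change
surface: bsemukbaamkofo

cell CLASS=so, SUR=ma, ASPECT=ta, KEL=ta:
underlying: gi-mukba-u-ul-fe
1. e -> o, i -> u / B C0 _: fires at position(s) 12: gimukbauulfo
2. 0 -> e / C _ C #: no change
surface: gimukbauulfo


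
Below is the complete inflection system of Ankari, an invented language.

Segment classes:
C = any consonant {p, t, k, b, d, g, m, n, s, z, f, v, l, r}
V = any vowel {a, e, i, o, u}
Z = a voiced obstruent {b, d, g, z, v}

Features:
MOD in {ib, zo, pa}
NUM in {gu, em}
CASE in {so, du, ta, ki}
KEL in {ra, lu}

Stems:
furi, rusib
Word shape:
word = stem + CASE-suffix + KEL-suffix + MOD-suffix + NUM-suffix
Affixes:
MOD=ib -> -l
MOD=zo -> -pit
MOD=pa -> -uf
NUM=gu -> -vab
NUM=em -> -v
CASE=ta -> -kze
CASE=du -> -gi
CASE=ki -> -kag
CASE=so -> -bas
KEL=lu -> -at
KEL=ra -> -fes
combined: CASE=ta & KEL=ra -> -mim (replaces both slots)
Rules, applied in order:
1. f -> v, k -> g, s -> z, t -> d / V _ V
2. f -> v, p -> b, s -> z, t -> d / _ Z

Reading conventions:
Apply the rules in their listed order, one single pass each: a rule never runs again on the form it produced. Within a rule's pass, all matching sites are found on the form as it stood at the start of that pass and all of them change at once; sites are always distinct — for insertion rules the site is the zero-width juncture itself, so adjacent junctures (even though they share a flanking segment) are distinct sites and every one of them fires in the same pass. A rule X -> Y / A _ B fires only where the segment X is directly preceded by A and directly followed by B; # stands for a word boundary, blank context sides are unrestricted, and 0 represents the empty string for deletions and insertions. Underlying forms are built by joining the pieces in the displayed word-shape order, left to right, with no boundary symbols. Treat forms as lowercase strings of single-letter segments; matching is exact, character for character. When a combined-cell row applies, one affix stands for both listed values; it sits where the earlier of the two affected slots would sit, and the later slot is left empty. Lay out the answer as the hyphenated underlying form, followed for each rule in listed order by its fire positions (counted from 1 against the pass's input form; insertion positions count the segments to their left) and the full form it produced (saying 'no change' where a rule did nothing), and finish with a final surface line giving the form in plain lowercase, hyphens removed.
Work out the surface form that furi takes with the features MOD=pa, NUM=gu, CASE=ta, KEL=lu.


underlying: furi-kze-at-uf-vab
1. f -> v, k -> g, s -> z, t -> d / V _ V: fires at position(s) 9: furikzeadufvab
2. f -> v, p -> b, s -> z, t -> d / _ Z: fires at position(s) 11: furikzeaduvvab
surface: furikzeaduvvab


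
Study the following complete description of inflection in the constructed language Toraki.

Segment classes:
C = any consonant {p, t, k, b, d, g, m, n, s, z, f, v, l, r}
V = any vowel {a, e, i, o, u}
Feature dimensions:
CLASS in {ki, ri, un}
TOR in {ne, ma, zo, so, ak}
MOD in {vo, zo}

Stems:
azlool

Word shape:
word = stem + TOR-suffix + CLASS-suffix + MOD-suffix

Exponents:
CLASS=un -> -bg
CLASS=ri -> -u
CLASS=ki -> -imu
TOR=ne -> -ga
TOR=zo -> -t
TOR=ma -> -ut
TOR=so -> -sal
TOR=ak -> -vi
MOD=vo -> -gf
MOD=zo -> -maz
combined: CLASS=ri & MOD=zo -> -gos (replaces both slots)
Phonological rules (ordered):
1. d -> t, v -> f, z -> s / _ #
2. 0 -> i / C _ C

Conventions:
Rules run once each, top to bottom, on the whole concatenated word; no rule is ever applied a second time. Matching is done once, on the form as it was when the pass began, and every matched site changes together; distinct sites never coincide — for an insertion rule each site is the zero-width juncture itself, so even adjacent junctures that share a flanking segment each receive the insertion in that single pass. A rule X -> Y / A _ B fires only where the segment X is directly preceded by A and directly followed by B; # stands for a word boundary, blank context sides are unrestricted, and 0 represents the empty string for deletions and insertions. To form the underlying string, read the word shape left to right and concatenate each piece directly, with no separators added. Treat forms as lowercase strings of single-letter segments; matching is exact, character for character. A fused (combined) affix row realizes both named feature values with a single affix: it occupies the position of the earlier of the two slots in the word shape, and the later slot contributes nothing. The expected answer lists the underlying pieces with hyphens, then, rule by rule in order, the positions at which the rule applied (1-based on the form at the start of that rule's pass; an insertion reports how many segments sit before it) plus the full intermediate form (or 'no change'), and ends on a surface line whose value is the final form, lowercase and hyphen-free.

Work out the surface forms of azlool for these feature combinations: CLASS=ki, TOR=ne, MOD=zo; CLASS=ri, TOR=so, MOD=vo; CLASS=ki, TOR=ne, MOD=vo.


cell CLASS=ki, TOR=ne, MOD=zo:
underlying: azlool-ga-imu-maz
1. d -> t, v -> f, z -> s / _ #: fires at position(s) 14: azloolgaimumas
2. 0 -> i / C _ C: inserts after position(s) 2, 6: azilooligaimumas
surface: azilooligaimumas

cell CLASS=ri, TOR=so, MOD=vo:
underlying: azlool-sal-u-gf
1. d -> t, v -> f, z -> s / _ #: no change
2. 0 -> i / C _ C: inserts after position(s) 2, 6, 11: aziloolisalugif
surface: aziloolisalugif

cell CLASS=ki, TOR=ne, MOD=vo:
underlying: azlool-ga-imu-gf
1. d -> t, v -> f, z -> s / _ #: no change
2. 0 -> i / C _ C: inserts after position(s) 2, 6, 12: azilooligaimugif
surface: azilooligaimugif


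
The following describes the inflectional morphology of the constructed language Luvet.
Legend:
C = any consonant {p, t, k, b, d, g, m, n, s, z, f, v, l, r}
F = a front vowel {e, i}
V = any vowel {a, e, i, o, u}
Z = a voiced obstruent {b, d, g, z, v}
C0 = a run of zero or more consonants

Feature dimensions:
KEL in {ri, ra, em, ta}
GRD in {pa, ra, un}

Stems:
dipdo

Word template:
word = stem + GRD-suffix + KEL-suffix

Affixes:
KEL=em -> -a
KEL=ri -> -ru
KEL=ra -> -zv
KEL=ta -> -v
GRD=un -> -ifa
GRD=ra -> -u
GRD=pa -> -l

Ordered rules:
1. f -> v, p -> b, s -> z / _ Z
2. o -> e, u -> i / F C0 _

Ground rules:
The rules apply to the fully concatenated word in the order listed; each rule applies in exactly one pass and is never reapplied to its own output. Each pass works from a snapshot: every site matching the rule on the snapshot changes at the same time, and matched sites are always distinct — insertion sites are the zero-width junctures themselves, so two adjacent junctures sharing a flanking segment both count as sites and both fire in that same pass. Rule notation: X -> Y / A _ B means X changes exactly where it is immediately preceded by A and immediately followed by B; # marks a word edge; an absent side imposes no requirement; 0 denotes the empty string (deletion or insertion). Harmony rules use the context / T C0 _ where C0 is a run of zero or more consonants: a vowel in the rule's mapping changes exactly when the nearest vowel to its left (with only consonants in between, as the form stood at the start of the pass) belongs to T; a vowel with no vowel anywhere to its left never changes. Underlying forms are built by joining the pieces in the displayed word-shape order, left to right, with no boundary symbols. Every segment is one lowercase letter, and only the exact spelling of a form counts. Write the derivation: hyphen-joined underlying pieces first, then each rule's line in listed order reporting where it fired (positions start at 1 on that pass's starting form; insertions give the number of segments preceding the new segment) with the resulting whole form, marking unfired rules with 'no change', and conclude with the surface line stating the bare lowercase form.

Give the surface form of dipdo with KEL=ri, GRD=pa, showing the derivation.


underlying: dipdo-l-ru
1. f -> v, p -> b, s -> z / _ Z: fires at position(s) 3: dibdolru
2. o -> e, u -> i / F C0 _: fires at position(s) 5: dibdelru
surface: dibdelru


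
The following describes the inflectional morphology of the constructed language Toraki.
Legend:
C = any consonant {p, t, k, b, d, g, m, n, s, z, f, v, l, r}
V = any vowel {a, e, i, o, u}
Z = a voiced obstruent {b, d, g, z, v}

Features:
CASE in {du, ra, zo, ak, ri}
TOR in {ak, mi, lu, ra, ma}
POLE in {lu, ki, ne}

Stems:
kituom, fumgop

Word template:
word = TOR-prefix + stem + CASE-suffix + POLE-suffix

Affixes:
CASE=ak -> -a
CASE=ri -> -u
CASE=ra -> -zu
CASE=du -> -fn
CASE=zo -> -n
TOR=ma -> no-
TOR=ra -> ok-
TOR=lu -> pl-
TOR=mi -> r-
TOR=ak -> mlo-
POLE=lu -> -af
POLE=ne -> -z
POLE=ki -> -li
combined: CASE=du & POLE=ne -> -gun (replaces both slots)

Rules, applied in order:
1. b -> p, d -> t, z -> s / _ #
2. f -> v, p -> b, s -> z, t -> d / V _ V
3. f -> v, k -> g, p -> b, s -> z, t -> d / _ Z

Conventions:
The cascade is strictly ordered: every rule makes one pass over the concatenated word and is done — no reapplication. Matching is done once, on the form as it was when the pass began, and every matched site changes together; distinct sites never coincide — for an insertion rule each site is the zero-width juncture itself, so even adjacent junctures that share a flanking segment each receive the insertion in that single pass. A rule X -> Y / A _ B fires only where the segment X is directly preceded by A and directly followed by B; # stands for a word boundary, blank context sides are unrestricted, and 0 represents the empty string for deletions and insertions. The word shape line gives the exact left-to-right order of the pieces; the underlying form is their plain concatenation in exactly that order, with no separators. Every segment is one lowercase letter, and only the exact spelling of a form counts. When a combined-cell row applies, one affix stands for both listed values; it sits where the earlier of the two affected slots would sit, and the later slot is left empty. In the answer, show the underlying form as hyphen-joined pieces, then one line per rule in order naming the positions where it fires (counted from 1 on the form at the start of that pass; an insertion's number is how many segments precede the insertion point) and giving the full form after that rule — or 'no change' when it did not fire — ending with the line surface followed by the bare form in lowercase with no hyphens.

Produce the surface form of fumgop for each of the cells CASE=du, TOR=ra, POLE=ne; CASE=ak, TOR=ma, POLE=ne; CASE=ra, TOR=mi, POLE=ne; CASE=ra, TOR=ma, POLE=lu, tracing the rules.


cell CASE=du, TOR=ra, POLE=ne:
underlying: ok-fumgop-gun
1. b -> p, d -> t, z -> s / _ #: no change
2. f -> v, p -> b, s -> z, t -> d / V _ V: no change
3. f -> v, k -> g, p -> b, s -> z, t -> d / _ Z: fires at position(s) 8: okfumgobgun
surface: okfumgobgun

cell CASE=ak, TOR=ma, POLE=ne:
underlying: no-fumgop-a-z
1. b -> p, d -> t, z -> s / _ #: fires at position(s) 10: nofumgopas
2. f -> v, p -> b, s -> z, t -> d / V _ V: fires at position(s) 3, 8: novumgobas
3. f -> v, k -> g, p -> b, s -> z, t -> d / _ Z: no change
surface: novumgobas

cell CASE=ra, TOR=mi, POLE=ne:
underlying: r-fumgop-zu-z
1. b -> p, d -> t, z -> s / _ #: fires at position(s) 10: rfumgopzus
2. f -> v, p -> b, s -> z, t -> d / V _ V: no change
3. f -> v, k -> g, p -> b, s -> z, t -> d / _ Z: fires at position(s) 7: rfumgobzus
surface: rfumgobzus

cell CASE=ra, TOR=ma, POLE=lu:
underlying: no-fumgop-zu-af
1. b -> p, d -> t, z -> s / _ #: no change
2. f -> v, p -> b, s -> z, t -> d / V _ V: fires at position(s) 3: novumgopzuaf
3. f -> v, k -> g, p -> b, s -> z, t -> d / _ Z: fires at position(s) 8: novumgobzuaf
surface: novumgobzuaf
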